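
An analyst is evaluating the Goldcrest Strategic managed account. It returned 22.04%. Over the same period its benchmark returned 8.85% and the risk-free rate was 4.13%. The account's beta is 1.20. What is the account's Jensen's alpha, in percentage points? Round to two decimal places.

12.25

CAPM expected return = Rf + β(Rm − Rf) = 4.13% + 1.20 × (8.85% − 4.13%) = 4.13 + 1.20 × 4.72 = 9.7940%
Jensen's α = Rp − E[R] = 22.04% − 9.7940% = 12.2460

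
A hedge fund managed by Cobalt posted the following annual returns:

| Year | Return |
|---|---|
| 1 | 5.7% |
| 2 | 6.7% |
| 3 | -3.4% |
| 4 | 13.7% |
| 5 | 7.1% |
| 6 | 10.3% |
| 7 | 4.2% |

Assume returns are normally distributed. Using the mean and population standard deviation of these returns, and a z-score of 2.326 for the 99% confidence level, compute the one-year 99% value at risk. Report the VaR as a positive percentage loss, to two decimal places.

Mean return r̄ = 44.30 / 7 = 6.3286%
Population std dev = √[170.4143 / 7] = 4.9341%
VaR = −(r̄ − z·σ) = −(6.3286 − 2.326 × 4.9341) = −(-5.1481) = 5.1481%

5.15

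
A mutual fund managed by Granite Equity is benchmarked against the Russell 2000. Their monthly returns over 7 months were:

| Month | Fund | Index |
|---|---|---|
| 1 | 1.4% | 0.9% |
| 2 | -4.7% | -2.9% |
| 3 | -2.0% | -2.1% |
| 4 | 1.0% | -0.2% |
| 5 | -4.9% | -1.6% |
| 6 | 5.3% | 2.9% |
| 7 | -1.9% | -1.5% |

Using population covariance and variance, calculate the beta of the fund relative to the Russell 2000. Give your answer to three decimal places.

1.718

r̄p = -0.8286%,  r̄m = -0.6429%
Cov = Σ(rp − r̄p)(rm − r̄m) / 7 = 5.8888
Var(rm) = Σ(rm − r̄m)² / 7 = 3.4282
β = Cov / Var = 5.8888 / 3.4282 = 1.7178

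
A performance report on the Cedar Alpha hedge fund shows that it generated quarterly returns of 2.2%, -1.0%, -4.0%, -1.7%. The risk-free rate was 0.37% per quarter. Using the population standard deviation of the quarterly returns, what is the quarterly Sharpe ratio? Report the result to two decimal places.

-0.67

μ = (2.2 − 1 − 4 − 1.7) / 4 = -4.50 / 4 = -1.1250%
Population std dev = √[19.6675 / 4] = 2.2174%
Sharpe = (μ − rf) / σ = (-1.1250 − 0.37) / 2.2174 = -1.4950 / 2.2174 = -0.6742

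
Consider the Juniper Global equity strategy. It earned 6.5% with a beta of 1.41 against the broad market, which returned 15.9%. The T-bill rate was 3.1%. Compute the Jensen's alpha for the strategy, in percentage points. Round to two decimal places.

CAPM expected return = Rf + β(Rm − Rf) = 3.1% + 1.41 × (15.9% − 3.1%) = 3.1 + 1.41 × 12.80 = 21.1480%
Jensen's α = Rp − E[R] = 6.5% − 21.1480% = -14.6480

-14.65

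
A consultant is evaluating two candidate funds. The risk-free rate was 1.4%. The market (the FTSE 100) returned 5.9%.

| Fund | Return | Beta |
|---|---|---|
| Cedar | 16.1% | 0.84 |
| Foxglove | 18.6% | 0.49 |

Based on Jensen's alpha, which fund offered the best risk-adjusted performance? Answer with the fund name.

Cedar: α = 16.1% − [1.4% + 0.84 × (5.9% − 1.4%)] = 10.920
Foxglove: α = 18.6% − [1.4% + 0.49 × (5.9% − 1.4%)] = 14.995
Highest: Foxglove (14.995).

Foxglove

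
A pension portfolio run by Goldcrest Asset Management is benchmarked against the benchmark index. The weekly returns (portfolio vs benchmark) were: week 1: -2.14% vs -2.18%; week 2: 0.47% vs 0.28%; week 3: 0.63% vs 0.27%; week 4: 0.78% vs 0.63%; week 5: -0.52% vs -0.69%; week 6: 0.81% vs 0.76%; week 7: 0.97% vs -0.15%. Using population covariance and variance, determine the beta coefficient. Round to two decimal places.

r̄p = 0.1429%,  r̄m = -0.1543%
Cov = Σ(rp − r̄p)(rm − r̄m) / 7 = 0.9202
Var(rm) = Σ(rm − r̄m)² / 7 = 0.8872
β = Cov / Var = 0.9202 / 0.8872 = 1.0372

1.04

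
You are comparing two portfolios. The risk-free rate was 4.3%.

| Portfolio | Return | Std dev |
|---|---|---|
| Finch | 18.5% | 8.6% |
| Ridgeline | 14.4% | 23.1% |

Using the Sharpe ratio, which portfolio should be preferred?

Finch: Sharpe ratio = (18.5% − 4.3%) / 8.6% = 1.651
Ridgeline: Sharpe ratio = (14.4% − 4.3%) / 23.1% = 0.437
Highest: Finch (1.651).

Finch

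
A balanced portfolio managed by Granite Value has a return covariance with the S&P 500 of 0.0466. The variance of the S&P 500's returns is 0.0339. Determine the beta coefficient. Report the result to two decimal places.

1.37

β = Cov(Rp, Rm) / Var(Rm) = 0.0466 / 0.0339 = 1.3746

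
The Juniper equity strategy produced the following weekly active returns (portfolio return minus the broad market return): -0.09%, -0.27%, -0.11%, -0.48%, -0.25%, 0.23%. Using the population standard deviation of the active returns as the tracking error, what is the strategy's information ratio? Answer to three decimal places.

r̄ = (-0.09 − 0.27 − 0.11 − 0.48 − 0.25 + 0.23) / 6 = -0.1617%
Σ(r − r̄)² = 0.2821; population σ = √(0.2821/6) = 0.2168%
IR = r̄ / tracking error = -0.1617 / 0.2168 = -0.7458

-0.746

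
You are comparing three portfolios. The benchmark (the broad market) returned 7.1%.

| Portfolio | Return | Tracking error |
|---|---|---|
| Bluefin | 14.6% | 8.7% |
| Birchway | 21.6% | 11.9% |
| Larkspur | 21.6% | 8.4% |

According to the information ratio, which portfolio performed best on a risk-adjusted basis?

Bluefin: IR = (14.6% − 7.1%) / 8.7% = 0.862
Birchway: IR = (21.6% − 7.1%) / 11.9% = 1.218
Larkspur: IR = (21.6% − 7.1%) / 8.4% = 1.726
Highest: Larkspur (1.726).

Larkspur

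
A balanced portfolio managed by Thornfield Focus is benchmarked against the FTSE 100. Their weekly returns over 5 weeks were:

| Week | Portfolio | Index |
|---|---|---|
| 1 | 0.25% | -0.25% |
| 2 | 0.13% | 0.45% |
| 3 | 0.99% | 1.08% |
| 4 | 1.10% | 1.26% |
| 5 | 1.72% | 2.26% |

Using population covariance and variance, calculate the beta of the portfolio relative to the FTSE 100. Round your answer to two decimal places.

r̄p = 0.8380%,  r̄m = 0.9600%
Cov = Σ(rp − r̄p)(rm − r̄m) / 5 = 0.4632
Var(rm) = Σ(rm − r̄m)² / 5 = 0.7037
β = Cov / Var = 0.4632 / 0.7037 = 0.6582

0.66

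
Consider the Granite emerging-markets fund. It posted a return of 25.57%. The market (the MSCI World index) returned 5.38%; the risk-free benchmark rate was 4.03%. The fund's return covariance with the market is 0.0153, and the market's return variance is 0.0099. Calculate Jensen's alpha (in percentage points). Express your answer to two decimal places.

β = Cov / Var = 0.0153 / 0.0099 = 1.5455
E[R] = Rf + β(Rm − Rf) = 4.03% + 1.5455 × (5.38% − 4.03%) = 6.1164%
α = Rp − E[R] = 25.57% − 6.1164% = 19.4536

19.45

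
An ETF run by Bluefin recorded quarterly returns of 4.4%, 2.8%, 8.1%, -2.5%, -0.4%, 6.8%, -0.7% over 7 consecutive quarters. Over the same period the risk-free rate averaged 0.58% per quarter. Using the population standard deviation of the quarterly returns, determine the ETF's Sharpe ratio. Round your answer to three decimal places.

0.554

r̄ = (4.4 + 2.8 + 8.1 − 2.5 − 0.4 + 6.8 − 0.7) / 7 = 18.50 / 7 = 2.6429%
Σ(r − r̄)² = (4.4 − 2.6429)² + (2.8 − 2.6429)² + (8.1 − 2.6429)² + … = 97.0571
σ = √[97.0571 / 7] = 3.7236%
Sharpe = (r̄ − rf) / σ = (2.6429 − 0.58) / 3.7236 = 2.0629 / 3.7236 = 0.5540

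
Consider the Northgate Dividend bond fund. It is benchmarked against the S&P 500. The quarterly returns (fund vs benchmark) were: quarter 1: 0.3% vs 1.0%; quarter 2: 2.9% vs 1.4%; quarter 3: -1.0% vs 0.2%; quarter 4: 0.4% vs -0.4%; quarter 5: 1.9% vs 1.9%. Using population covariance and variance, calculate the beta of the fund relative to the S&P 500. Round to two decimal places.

r̄p = 0.9000%,  r̄m = 0.8200%
Cov = Σ(rp − r̄p)(rm − r̄m) / 5 = 0.7840
Var(rm) = Σ(rm − r̄m)² / 5 = 0.6816
β = Cov / Var = 0.7840 / 0.6816 = 1.1502

1.15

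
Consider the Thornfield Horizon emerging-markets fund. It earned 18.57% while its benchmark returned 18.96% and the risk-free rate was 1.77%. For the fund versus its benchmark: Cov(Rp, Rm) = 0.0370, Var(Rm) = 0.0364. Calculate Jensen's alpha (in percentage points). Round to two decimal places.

β = Cov / Var = 0.0370 / 0.0364 = 1.0165
E[R] = Rf + β(Rm − Rf) = 1.77% + 1.0165 × (18.96% − 1.77%) = 19.2436%
α = Rp − E[R] = 18.57% − 19.2436% = -0.6736

-0.67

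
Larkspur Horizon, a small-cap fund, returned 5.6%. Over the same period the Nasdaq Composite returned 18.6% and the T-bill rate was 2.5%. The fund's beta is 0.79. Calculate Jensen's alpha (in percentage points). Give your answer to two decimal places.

CAPM expected return = Rf + β(Rm − Rf) = 2.5% + 0.79 × (18.6% − 2.5%) = 2.5 + 0.79 × 16.10 = 15.2190%
Jensen's α = Rp − E[R] = 5.6% − 15.2190% = -9.6190

-9.62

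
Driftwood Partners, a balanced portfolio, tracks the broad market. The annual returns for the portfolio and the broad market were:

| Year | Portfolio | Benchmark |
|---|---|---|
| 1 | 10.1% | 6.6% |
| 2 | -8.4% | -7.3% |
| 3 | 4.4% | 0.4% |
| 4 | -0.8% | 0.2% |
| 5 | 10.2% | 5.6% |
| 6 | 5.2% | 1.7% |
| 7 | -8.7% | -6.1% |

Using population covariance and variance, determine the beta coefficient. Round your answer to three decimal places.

1.466

r̄p = 1.7143%,  r̄m = 0.1571%
Cov = Σ(rp − r̄p)(rm − r̄m) / 7 = 35.2463
Var(rm) = Σ(rm − r̄m)² / 7 = 24.0482
β = Cov / Var = 35.2463 / 24.0482 = 1.4657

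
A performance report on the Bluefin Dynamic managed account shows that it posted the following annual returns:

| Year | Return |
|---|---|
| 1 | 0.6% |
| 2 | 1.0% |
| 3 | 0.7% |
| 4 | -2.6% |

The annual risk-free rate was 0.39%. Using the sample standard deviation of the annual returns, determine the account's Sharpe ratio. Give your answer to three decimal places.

μ = (0.6 + 1 + 0.7 − 2.6) / 4 = -0.30 / 4 = -0.0750%
Σ(r − μ)² = 8.5875; sample σ = √(8.5875/3) = 1.6919%
Sharpe = (μ − rf) / σ = (-0.0750 − 0.39) / 1.6919 = -0.4650 / 1.6919 = -0.2748

-0.275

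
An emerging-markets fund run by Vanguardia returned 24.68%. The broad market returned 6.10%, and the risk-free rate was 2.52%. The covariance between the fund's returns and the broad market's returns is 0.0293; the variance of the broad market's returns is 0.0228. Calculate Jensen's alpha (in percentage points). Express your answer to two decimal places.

17.56

β = Cov / Var = 0.0293 / 0.0228 = 1.2851
E[R] = Rf + β(Rm − Rf) = 2.52% + 1.2851 × (6.10% − 2.52%) = 7.1207%
α = Rp − E[R] = 24.68% − 7.1207% = 17.5593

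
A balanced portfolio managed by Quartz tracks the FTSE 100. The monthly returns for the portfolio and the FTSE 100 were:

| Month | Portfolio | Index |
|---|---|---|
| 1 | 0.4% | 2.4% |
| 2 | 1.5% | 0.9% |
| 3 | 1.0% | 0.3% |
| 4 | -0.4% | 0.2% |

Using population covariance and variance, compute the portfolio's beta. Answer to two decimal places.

r̄p = 0.6250%,  r̄m = 0.9500%
Cov = Σ(rp − r̄p)(rm − r̄m) / 4 = 0.0388
Var(rm) = Σ(rm − r̄m)² / 4 = 0.7725
β = Cov / Var = 0.0388 / 0.7725 = 0.0502

0.05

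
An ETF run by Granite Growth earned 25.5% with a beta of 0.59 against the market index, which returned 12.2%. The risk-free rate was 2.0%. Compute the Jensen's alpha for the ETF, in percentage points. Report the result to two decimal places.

CAPM expected return = Rf + β(Rm − Rf) = 2.0% + 0.59 × (12.2% − 2.0%) = 2 + 0.59 × 10.20 = 8.0180%
Jensen's α = Rp − E[R] = 25.5% − 8.0180% = 17.4820

17.48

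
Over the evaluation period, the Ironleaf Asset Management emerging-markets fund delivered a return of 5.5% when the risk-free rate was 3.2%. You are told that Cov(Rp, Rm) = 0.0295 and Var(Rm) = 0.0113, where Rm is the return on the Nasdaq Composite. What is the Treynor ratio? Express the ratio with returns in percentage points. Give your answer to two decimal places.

0.88

β = Cov / Var = 0.0295 / 0.0113 = 2.6106
Treynor = (Rp − Rf) / β = (5.5% − 3.2%) / 2.6106 = 2.30 / 2.6106 = 0.8810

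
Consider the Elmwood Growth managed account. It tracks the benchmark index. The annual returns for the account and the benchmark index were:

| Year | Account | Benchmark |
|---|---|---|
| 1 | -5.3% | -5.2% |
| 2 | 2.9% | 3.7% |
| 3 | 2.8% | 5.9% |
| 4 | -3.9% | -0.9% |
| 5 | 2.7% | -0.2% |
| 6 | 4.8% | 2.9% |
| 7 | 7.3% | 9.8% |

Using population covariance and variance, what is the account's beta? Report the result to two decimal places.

0.81

r̄p = 1.6143%,  r̄m = 2.2857%
Cov = Σ(rp − r̄p)(rm − r̄m) / 7 = 16.7731
Var(rm) = Σ(rm − r̄m)² / 7 = 20.6098
β = Cov / Var = 16.7731 / 20.6098 = 0.8138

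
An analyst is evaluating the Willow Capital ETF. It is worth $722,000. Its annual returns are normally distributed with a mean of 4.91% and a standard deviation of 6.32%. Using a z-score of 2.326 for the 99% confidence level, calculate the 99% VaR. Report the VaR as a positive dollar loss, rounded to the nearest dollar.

$70,686

Return at the 99% tail: μ − z·σ = 4.91% − 2.326 × 6.32% = 4.91 − 14.70032 = -9.79032%
VaR = −(-9.79032%) × $722,000 = 9.79032% × $722,000 = $70,686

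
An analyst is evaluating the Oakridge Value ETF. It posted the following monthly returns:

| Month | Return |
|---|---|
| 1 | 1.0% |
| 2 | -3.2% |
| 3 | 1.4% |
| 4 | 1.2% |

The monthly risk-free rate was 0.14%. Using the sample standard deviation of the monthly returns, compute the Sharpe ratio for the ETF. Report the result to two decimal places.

-0.02

r̄ = (1 − 3.2 + 1.4 + 1.2) / 4 = 0.40 / 4 = 0.1000%
Sample std dev = √[14.6000 / 3] = 2.2061%
Sharpe = (r̄ − rf) / σ = (0.1000 − 0.14) / 2.2061 = -0.0400 / 2.2061 = -0.0181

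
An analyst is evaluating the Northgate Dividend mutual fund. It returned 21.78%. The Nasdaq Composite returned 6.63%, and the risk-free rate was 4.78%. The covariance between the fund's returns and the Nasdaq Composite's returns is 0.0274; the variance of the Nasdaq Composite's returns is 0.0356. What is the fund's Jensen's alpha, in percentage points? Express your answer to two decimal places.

β = Cov / Var = 0.0274 / 0.0356 = 0.7697
E[R] = Rf + β(Rm − Rf) = 4.78% + 0.7697 × (6.63% − 4.78%) = 6.2039%
α = Rp − E[R] = 21.78% − 6.2039% = 15.5761

15.58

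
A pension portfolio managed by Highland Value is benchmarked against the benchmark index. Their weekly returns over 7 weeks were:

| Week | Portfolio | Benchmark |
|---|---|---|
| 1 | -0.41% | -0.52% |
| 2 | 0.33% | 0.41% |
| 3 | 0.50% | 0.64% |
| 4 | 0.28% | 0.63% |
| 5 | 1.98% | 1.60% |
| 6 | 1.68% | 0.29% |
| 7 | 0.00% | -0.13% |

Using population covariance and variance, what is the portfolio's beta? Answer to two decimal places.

1.00

r̄p = 0.6229%,  r̄m = 0.4171%
Cov = Σ(rp − r̄p)(rm − r̄m) / 7 = 0.3831
Var(rm) = Σ(rm − r̄m)² / 7 = 0.3840
β = Cov / Var = 0.3831 / 0.3840 = 0.9977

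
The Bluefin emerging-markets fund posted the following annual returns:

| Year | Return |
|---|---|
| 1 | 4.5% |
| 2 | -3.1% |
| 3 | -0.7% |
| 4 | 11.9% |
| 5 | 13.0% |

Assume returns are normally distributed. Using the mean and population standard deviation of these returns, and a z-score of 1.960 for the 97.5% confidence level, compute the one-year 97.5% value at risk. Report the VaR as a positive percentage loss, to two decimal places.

7.58

Mean return μ = 25.60 / 5 = 5.1200%
Population σ = √[Σ(r − μ)² / 5] = √[209.8880 / 5] = √41.9776 = 6.4790%
VaR = −(μ − z·σ) = −(5.1200 − 1.960 × 6.4790) = −(-7.5788) = 7.5788%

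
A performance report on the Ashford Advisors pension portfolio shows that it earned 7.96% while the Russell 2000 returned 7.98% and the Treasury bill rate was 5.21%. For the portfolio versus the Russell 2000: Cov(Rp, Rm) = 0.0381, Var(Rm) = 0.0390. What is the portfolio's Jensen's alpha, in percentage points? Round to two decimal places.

0.04

β = Cov / Var = 0.0381 / 0.0390 = 0.9769
E[R] = Rf + β(Rm − Rf) = 5.21% + 0.9769 × (7.98% − 5.21%) = 7.9160%
α = Rp − E[R] = 7.96% − 7.9160% = 0.0440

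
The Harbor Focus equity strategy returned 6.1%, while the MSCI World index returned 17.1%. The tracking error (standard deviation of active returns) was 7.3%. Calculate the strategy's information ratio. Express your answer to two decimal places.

-1.51

IR = (Rp − Rb) / TE = (6.1% − 17.1%) / 7.3% = -11.00% / 7.3% = -1.5068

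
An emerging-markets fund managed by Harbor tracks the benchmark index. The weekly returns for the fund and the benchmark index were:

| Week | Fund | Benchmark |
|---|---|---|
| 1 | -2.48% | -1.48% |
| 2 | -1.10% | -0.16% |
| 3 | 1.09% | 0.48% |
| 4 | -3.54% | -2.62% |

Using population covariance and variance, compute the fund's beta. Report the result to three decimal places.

r̄p = -1.5075%,  r̄m = -0.9450%
Cov = Σ(rp − r̄p)(rm − r̄m) / 4 = 1.9865
Var(rm) = Σ(rm − r̄m)² / 4 = 1.4347
β = Cov / Var = 1.9865 / 1.4347 = 1.3846

1.385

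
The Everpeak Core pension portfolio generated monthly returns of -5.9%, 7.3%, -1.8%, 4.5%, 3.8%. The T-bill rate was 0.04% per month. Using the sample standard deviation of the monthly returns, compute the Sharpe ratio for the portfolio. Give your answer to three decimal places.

μ = (-5.9 + 7.3 − 1.8 + 4.5 + 3.8) / 5 = 7.90 / 5 = 1.5800%
Sample σ = √[Σ(r − μ)² / 4] = √[113.5480 / 4] = √28.3870 = 5.3279%
Sharpe = (μ − rf) / σ = (1.5800 − 0.04) / 5.3279 = 1.5400 / 5.3279 = 0.2890

0.289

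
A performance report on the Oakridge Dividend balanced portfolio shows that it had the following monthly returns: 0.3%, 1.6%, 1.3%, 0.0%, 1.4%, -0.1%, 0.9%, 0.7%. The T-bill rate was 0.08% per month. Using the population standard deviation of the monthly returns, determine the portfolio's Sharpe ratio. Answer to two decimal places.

μ = (0.3 + 1.6 + 1.3 + 0 + 1.4 − 0.1 + 0.9 + 0.7) / 8 = 0.7625%
Population std dev = √[2.9588 / 8] = 0.6082%
Sharpe = (μ − rf) / σ = (0.7625 − 0.08) / 0.6082 = 0.6825 / 0.6082 = 1.1222

1.12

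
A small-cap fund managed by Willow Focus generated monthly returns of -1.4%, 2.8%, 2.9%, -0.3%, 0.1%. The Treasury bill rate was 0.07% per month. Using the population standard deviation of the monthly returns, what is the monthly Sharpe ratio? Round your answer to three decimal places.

0.434

μ = (-1.4 + 2.8 + 2.9 − 0.3 + 0.1) / 5 = 4.10 / 5 = 0.8200%
Σ(r − μ)² = (-1.4 − 0.8200)² + (2.8 − 0.8200)² + … = 14.9480
σ = √[14.9480 / 5] = 1.7290%
Sharpe = (μ − rf) / σ = (0.8200 − 0.07) / 1.7290 = 0.7500 / 1.7290 = 0.4338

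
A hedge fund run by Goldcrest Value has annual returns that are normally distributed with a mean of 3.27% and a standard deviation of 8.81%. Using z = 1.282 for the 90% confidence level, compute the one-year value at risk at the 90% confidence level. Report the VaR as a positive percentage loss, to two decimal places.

VaR (as % loss) = −(μ − z·σ) = −(3.27% − 1.282 × 8.81%) = −(-8.02442%) = 8.02442%

8.02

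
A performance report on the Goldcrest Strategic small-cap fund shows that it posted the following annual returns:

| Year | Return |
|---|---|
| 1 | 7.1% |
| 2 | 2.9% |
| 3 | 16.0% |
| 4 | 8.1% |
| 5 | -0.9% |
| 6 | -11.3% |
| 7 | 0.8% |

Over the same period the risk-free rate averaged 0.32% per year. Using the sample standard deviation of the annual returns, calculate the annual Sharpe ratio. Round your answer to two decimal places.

0.34

Mean return r̄ = 22.70 / 7 = 3.2429%
Sample σ = √[Σ(r − r̄)² / 6] = √[435.9571 / 6] = √72.6595 = 8.5241%
Sharpe = (r̄ − rf) / σ = (3.2429 − 0.32) / 8.5241 = 2.9229 / 8.5241 = 0.3429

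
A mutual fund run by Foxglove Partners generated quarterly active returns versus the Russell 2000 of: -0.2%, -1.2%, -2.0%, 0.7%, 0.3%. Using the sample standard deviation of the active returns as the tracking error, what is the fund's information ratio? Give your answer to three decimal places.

Mean return μ = -2.40 / 5 = -0.4800%
Sample std dev = √[4.9080 / 4] = 1.1077%
IR = μ / tracking error = -0.4800 / 1.1077 = -0.4333

-0.433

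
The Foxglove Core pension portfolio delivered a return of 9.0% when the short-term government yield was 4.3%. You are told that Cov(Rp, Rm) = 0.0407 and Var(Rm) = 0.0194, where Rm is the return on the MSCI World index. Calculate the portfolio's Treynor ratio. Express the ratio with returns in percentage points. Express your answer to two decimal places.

β = Cov / Var = 0.0407 / 0.0194 = 2.0979
Treynor = (Rp − Rf) / β = (9.0% − 4.3%) / 2.0979 = 4.70 / 2.0979 = 2.2403

2.24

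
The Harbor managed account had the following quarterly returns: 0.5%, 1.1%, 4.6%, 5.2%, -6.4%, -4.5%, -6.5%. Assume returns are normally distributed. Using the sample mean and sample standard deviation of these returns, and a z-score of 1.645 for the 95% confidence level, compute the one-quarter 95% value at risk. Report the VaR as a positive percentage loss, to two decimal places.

9.03

μ = (0.5 + 1.1 + 4.6 + 5.2 − 6.4 − 4.5 − 6.5) / 7 = -0.8571%
Sample σ = √[Σ(r − μ)² / 6] = √[147.9771 / 6] = √24.6629 = 4.9662%
VaR = −(μ − z·σ) = −(-0.8571 − 1.645 × 4.9662) = −(-9.0265) = 9.0265%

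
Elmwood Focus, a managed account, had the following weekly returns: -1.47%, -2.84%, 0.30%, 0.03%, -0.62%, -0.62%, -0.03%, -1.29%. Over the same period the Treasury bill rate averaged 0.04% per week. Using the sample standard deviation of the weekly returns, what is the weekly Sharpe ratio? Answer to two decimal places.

r̄ = (-1.47 − 2.84 + 0.3 + 0.03 − 0.62 − 0.62 − 0.03 − 1.29) / 8 = -0.8175%
Sample σ = √[Σ(r − r̄)² / 7] = √[7.4048 / 7] = √1.0578 = 1.0285%
Sharpe = (r̄ − rf) / σ = (-0.8175 − 0.04) / 1.0285 = -0.8575 / 1.0285 = -0.8337

-0.83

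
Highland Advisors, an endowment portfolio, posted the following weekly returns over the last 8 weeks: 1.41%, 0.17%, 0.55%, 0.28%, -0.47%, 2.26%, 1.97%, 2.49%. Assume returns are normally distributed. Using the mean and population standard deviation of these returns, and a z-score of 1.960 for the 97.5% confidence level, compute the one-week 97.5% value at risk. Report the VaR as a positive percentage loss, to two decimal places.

0.93

r̄ = (1.41 + 0.17 + 0.55 + 0.28 − 0.47 + 2.26 + 1.97 + 2.49) / 8 = 8.660 / 8 = 1.0825%
Population σ = √[Σ(r − r̄)² / 8] = √[8.4330 / 8] = √1.0541 = 1.0267%
VaR = −(r̄ − z·σ) = −(1.0825 − 1.960 × 1.0267) = −(-0.9298) = 0.9298%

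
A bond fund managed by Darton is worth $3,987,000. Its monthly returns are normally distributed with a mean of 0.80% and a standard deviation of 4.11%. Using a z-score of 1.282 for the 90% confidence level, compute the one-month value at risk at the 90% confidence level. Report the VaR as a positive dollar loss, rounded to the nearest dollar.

Return at the 90% tail: μ − z·σ = 0.80% − 1.282 × 4.11% = 0.8 − 5.26902 = -4.46902%
VaR = −(-4.46902%) × $3,987,000 = 4.46902% × $3,987,000 = $178,180

$178,180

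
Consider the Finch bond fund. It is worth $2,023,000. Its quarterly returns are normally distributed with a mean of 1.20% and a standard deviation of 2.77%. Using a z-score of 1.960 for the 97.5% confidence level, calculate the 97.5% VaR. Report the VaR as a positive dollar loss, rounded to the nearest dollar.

Return at the 97.5% tail: μ − z·σ = 1.20% − 1.960 × 2.77% = 1.2 − 5.4292 = -4.2292%
VaR = −(-4.2292%) × $2,023,000 = 4.2292% × $2,023,000 = $85,557

$85,557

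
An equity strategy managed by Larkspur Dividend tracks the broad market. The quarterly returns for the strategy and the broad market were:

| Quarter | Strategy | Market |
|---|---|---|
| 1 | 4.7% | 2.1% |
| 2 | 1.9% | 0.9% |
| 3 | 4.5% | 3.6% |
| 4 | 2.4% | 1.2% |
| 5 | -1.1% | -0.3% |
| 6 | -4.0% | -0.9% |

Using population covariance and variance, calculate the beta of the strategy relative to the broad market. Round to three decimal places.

r̄p = 1.4000%,  r̄m = 1.1000%
Cov = Σ(rp − r̄p)(rm − r̄m) / 6 = 4.2250
Var(rm) = Σ(rm − r̄m)² / 6 = 2.2100
β = Cov / Var = 4.2250 / 2.2100 = 1.9118

1.912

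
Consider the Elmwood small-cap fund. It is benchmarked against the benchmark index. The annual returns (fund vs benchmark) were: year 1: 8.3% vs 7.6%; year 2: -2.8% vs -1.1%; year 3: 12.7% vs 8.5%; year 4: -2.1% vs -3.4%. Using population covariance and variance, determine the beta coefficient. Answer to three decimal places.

r̄p = 4.0250%,  r̄m = 2.9000%
Cov = Σ(rp − r̄p)(rm − r̄m) / 4 = 33.6400
Var(rm) = Σ(rm − r̄m)² / 4 = 27.2850
β = Cov / Var = 33.6400 / 27.2850 = 1.2329

1.233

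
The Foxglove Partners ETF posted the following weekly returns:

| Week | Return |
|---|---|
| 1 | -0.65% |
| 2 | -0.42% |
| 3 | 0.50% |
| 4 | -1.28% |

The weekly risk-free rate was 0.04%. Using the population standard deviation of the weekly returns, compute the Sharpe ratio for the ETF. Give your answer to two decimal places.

Mean return r̄ = -1.850 / 4 = -0.4625%
Population σ = √[Σ(r − r̄)² / 4] = √[1.6317 / 4] = √0.4079 = 0.6387%
Sharpe = (r̄ − rf) / σ = (-0.4625 − 0.04) / 0.6387 = -0.5025 / 0.6387 = -0.7868

-0.79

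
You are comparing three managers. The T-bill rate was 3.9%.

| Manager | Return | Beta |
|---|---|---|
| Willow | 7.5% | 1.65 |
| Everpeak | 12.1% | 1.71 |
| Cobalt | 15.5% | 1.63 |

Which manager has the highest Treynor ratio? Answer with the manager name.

Cobalt

Willow: Treynor = (7.5% − 3.9%) / 1.65 = 2.182
Everpeak: Treynor = (12.1% − 3.9%) / 1.71 = 4.795
Cobalt: Treynor = (15.5% − 3.9%) / 1.63 = 7.117
Highest: Cobalt (7.117).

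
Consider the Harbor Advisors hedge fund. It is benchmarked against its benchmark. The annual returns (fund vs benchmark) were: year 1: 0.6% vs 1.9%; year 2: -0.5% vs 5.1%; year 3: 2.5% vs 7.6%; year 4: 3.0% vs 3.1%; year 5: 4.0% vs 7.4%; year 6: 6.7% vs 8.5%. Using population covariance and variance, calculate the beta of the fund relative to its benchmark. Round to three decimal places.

0.618

r̄p = 2.7167%,  r̄m = 5.6000%
Cov = Σ(rp − r̄p)(rm − r̄m) / 6 = 3.6933
Var(rm) = Σ(rm − r̄m)² / 6 = 5.9733
β = Cov / Var = 3.6933 / 5.9733 = 0.6183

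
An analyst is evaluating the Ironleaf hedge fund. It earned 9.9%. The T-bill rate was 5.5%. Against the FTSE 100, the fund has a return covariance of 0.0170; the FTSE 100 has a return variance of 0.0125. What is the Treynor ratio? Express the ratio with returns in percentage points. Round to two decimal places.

3.24

β = Cov / Var = 0.0170 / 0.0125 = 1.3600
Treynor = (Rp − Rf) / β = (9.9% − 5.5%) / 1.3600 = 4.40 / 1.3600 = 3.2353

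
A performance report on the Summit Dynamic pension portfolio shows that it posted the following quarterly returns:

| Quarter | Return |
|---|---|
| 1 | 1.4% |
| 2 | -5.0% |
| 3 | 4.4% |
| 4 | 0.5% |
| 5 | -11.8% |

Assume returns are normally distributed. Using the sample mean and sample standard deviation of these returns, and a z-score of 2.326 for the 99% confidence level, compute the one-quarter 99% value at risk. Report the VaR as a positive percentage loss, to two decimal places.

16.98

r̄ = (1.4 − 5 + 4.4 + 0.5 − 11.8) / 5 = -2.1000%
Sample std dev = √[163.7600 / 4] = 6.3984%
VaR = −(r̄ − z·σ) = −(-2.1000 − 2.326 × 6.3984) = −(-16.9827) = 16.9827%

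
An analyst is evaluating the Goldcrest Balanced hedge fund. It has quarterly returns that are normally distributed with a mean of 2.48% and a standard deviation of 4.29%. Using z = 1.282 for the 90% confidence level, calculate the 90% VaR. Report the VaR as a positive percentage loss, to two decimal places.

3.02

VaR (as % loss) = −(μ − z·σ) = −(2.48% − 1.282 × 4.29%) = −(-3.01978%) = 3.01978%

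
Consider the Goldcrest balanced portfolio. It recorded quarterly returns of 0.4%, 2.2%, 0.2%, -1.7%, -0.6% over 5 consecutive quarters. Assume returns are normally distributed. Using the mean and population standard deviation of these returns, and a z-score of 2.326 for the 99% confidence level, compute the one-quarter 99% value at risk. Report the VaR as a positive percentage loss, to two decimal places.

Mean return r̄ = 0.50 / 5 = 0.1000%
Σ(r − r̄)² = 8.2400; population σ = √(8.2400/5) = 1.2837%
VaR = −(r̄ − z·σ) = −(0.1000 − 2.326 × 1.2837) = −(-2.8859) = 2.8859%

2.89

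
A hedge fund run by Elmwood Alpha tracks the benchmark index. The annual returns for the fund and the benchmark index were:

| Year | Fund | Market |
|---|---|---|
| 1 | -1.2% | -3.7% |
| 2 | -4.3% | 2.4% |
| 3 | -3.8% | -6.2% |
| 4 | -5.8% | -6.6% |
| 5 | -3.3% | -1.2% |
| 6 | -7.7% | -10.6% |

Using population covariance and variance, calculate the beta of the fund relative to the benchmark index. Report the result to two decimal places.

r̄p = -4.3500%,  r̄m = -4.3167%
Cov = Σ(rp − r̄p)(rm − r̄m) / 6 = 4.8125
Var(rm) = Σ(rm − r̄m)² / 6 = 17.2414
β = Cov / Var = 4.8125 / 17.2414 = 0.2791

0.28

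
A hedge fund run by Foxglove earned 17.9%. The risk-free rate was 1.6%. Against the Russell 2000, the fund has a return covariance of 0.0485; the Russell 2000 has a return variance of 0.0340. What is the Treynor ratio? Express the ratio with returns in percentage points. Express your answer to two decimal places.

11.43

β = Cov / Var = 0.0485 / 0.0340 = 1.4265
Treynor = (Rp − Rf) / β = (17.9% − 1.6%) / 1.4265 = 16.30 / 1.4265 = 11.4266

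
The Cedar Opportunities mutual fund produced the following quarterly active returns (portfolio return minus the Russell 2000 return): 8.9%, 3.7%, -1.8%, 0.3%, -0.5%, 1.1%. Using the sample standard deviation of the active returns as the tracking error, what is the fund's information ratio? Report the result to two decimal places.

0.50

μ = (8.9 + 3.7 − 1.8 + 0.3 − 0.5 + 1.1) / 6 = 11.70 / 6 = 1.9500%
Sample std dev = √[74.8750 / 5] = 3.8698%
IR = μ / tracking error = 1.9500 / 3.8698 = 0.5039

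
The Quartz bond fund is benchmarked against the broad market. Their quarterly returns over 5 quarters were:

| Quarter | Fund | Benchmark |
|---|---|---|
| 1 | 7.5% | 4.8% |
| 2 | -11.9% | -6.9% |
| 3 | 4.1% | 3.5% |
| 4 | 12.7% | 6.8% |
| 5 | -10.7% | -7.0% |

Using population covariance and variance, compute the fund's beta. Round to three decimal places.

1.649

r̄p = 0.3400%,  r̄m = 0.2400%
Cov = Σ(rp − r̄p)(rm − r̄m) / 5 = 58.6624
Var(rm) = Σ(rm − r̄m)² / 5 = 35.5704
β = Cov / Var = 58.6624 / 35.5704 = 1.6492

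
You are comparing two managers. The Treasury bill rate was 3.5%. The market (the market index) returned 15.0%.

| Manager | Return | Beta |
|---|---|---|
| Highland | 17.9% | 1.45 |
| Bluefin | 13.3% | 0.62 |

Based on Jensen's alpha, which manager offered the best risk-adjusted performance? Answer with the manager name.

Highland: α = 17.9% − [3.5% + 1.45 × (15.0% − 3.5%)] = -2.275
Bluefin: α = 13.3% − [3.5% + 0.62 × (15.0% − 3.5%)] = 2.670
Highest: Bluefin (2.670).

Bluefin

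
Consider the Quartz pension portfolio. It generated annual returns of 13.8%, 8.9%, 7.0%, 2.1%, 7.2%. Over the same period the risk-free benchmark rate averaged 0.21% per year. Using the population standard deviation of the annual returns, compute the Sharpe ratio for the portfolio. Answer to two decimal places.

2.02

Mean return r̄ = 39.00 / 5 = 7.8000%
Population std dev = √[70.7000 / 5] = 3.7603%
Sharpe = (r̄ − rf) / σ = (7.8000 − 0.21) / 3.7603 = 7.5900 / 3.7603 = 2.0185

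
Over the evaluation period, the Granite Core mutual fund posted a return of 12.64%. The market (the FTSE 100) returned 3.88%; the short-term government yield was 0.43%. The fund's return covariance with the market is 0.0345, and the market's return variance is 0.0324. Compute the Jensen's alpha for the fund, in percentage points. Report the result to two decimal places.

8.54

β = Cov / Var = 0.0345 / 0.0324 = 1.0648
E[R] = Rf + β(Rm − Rf) = 0.43% + 1.0648 × (3.88% − 0.43%) = 4.1036%
α = Rp − E[R] = 12.64% − 4.1036% = 8.5364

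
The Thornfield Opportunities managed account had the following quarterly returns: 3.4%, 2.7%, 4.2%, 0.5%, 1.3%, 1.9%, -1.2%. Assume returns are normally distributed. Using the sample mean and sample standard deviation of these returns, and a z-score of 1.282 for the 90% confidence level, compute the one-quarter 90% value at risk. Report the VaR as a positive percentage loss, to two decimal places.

r̄ = (3.4 + 2.7 + 4.2 + 0.5 + 1.3 + 1.9 − 1.2) / 7 = 12.80 / 7 = 1.8286%
Σ(r − r̄)² = (3.4 − 1.8286)² + (2.7 − 1.8286)² + (4.2 − 1.8286)² + … = 20.0743
sample σ = √(20.0743 / 6) = √3.3457 = 1.8291%
VaR = −(r̄ − z·σ) = −(1.8286 − 1.282 × 1.8291) = −(-0.5163) = 0.5163%

0.52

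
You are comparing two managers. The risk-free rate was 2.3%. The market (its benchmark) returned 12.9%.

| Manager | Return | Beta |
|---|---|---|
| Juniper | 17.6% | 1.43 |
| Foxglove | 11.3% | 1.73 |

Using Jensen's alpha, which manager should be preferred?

Juniper: α = 17.6% − [2.3% + 1.43 × (12.9% − 2.3%)] = 0.142
Foxglove: α = 11.3% − [2.3% + 1.73 × (12.9% − 2.3%)] = -9.338
Highest: Juniper (0.142).

Juniper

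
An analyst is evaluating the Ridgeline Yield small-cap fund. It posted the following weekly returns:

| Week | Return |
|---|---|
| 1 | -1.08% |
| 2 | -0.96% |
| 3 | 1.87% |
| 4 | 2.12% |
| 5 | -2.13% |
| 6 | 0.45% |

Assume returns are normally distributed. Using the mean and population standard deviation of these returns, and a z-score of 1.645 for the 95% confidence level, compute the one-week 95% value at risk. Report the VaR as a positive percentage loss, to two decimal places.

r̄ = (-1.08 − 0.96 + 1.87 + 2.12 − 2.13 + 0.45) / 6 = 0.0450%
Σ(r − r̄)² = 14.8066; population σ = √(14.8066/6) = 1.5709%
VaR = −(r̄ − z·σ) = −(0.0450 − 1.645 × 1.5709) = −(-2.5391) = 2.5391%

2.54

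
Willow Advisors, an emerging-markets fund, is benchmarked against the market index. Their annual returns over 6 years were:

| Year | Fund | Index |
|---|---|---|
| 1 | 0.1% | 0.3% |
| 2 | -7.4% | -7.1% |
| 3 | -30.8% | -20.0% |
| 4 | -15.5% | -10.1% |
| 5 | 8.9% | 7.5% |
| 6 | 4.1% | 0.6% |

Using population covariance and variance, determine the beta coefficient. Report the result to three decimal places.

r̄p = -6.7667%,  r̄m = -4.8000%
Cov = Σ(rp − r̄p)(rm − r̄m) / 6 = 116.5750
Var(rm) = Σ(rm − r̄m)² / 6 = 78.4800
β = Cov / Var = 116.5750 / 78.4800 = 1.4854

1.485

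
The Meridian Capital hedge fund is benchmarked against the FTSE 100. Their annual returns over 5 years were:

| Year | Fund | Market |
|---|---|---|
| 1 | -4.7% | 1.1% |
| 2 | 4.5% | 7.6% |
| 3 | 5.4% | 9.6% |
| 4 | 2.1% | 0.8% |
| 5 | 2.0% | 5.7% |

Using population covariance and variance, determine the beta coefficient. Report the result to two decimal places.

0.78

r̄p = 1.8600%,  r̄m = 4.9600%
Cov = Σ(rp − r̄p)(rm − r̄m) / 5 = 9.5644
Var(rm) = Σ(rm − r̄m)² / 5 = 12.2504
β = Cov / Var = 9.5644 / 12.2504 = 0.7807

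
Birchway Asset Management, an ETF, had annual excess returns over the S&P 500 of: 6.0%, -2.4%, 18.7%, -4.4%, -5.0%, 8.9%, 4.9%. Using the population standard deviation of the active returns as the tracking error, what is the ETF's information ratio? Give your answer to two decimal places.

Mean return r̄ = 26.70 / 7 = 3.8143%
Σ(r − r̄)² = (6 − 3.8143)² + (-2.4 − 3.8143)² + … = 437.1886
population σ = √(437.1886 / 7) = √62.4555 = 7.9029%
IR = r̄ / tracking error = 3.8143 / 7.9029 = 0.4826

0.48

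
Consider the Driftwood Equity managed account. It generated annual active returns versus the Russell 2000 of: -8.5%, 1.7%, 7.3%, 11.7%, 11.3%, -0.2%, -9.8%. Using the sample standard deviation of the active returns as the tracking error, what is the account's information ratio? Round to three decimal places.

0.220

μ = (-8.5 + 1.7 + 7.3 + 11.7 + 11.3 − 0.2 − 9.8) / 7 = 13.50 / 7 = 1.9286%
Sample std dev = √[463.0543 / 6] = 8.7850%
IR = μ / tracking error = 1.9286 / 8.7850 = 0.2195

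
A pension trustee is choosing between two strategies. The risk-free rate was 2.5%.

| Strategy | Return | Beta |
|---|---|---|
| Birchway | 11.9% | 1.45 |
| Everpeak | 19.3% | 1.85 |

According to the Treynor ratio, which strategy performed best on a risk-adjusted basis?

Everpeak

Birchway: Treynor = (11.9% − 2.5%) / 1.45 = 6.483
Everpeak: Treynor = (19.3% − 2.5%) / 1.85 = 9.081
Highest: Everpeak (9.081).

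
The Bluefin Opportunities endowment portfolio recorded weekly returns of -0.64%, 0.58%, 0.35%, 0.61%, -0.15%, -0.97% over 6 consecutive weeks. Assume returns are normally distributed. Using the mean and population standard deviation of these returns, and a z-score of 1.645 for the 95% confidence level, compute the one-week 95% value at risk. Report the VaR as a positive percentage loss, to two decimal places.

Mean return μ = -0.220 / 6 = -0.0367%
Σ(r − μ)² = (-0.64 − (-0.0367))² + (0.58 − (-0.0367))² + (0.35 − (-0.0367))² + … = 2.1959
population σ = √(2.1959 / 6) = √0.3660 = 0.6050%
VaR = −(μ − z·σ) = −(-0.0367 − 1.645 × 0.6050) = −(-1.0319) = 1.0319%

1.03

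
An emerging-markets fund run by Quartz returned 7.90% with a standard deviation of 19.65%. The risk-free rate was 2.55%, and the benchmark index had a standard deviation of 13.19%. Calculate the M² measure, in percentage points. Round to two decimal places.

6.14

Sharpe = (Rp − Rf) / σp = (7.90% − 2.55%) / 19.65% = 0.2723
M² = Rf + Sharpe × σm = 2.55% + 0.2723 × 13.19% = 6.1416%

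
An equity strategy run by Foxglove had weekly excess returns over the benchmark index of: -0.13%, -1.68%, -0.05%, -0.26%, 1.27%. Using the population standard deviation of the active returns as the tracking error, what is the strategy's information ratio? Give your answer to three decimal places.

-0.182

μ = (-0.13 − 1.68 − 0.05 − 0.26 + 1.27) / 5 = -0.850 / 5 = -0.1700%
Population σ = √[Σ(r − μ)² / 5] = √[4.3778 / 5] = √0.8756 = 0.9357%
IR = μ / tracking error = -0.1700 / 0.9357 = -0.1817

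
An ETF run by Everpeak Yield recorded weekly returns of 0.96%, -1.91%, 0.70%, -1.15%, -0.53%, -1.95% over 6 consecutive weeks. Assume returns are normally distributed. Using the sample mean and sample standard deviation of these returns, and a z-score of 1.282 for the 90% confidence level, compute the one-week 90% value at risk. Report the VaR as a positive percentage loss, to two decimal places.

2.26

r̄ = (0.96 − 1.91 + 0.7 − 1.15 − 0.53 − 1.95) / 6 = -3.880 / 6 = -0.6467%
Sample std dev = √[7.9565 / 5] = 1.2615%
VaR = −(r̄ − z·σ) = −(-0.6467 − 1.282 × 1.2615) = −(-2.2639) = 2.2639%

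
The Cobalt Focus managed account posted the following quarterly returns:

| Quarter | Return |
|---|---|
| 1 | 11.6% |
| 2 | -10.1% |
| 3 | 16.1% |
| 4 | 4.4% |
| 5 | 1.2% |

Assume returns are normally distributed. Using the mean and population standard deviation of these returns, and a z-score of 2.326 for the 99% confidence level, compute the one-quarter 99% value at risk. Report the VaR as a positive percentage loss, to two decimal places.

r̄ = (11.6 − 10.1 + 16.1 + 4.4 + 1.2) / 5 = 23.20 / 5 = 4.6400%
Population σ = √[Σ(r − r̄)² / 5] = √[408.9320 / 5] = √81.7864 = 9.0436%
VaR = −(r̄ − z·σ) = −(4.6400 − 2.326 × 9.0436) = −(-16.3954) = 16.3954%

16.40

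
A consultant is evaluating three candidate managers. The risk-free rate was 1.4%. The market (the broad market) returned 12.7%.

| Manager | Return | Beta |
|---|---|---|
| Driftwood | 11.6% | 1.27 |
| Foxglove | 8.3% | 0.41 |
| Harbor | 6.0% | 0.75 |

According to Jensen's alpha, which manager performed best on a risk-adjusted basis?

Driftwood: α = 11.6% − [1.4% + 1.27 × (12.7% − 1.4%)] = -4.151
Foxglove: α = 8.3% − [1.4% + 0.41 × (12.7% − 1.4%)] = 2.267
Harbor: α = 6.0% − [1.4% + 0.75 × (12.7% − 1.4%)] = -3.875
Highest: Foxglove (2.267).

Foxglove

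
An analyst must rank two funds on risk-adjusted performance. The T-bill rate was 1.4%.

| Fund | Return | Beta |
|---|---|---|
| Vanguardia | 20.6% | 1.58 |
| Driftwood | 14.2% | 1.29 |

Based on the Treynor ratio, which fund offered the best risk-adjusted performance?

Vanguardia

Vanguardia: Treynor = (20.6% − 1.4%) / 1.58 = 12.152
Driftwood: Treynor = (14.2% − 1.4%) / 1.29 = 9.922
Highest: Vanguardia (12.152).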